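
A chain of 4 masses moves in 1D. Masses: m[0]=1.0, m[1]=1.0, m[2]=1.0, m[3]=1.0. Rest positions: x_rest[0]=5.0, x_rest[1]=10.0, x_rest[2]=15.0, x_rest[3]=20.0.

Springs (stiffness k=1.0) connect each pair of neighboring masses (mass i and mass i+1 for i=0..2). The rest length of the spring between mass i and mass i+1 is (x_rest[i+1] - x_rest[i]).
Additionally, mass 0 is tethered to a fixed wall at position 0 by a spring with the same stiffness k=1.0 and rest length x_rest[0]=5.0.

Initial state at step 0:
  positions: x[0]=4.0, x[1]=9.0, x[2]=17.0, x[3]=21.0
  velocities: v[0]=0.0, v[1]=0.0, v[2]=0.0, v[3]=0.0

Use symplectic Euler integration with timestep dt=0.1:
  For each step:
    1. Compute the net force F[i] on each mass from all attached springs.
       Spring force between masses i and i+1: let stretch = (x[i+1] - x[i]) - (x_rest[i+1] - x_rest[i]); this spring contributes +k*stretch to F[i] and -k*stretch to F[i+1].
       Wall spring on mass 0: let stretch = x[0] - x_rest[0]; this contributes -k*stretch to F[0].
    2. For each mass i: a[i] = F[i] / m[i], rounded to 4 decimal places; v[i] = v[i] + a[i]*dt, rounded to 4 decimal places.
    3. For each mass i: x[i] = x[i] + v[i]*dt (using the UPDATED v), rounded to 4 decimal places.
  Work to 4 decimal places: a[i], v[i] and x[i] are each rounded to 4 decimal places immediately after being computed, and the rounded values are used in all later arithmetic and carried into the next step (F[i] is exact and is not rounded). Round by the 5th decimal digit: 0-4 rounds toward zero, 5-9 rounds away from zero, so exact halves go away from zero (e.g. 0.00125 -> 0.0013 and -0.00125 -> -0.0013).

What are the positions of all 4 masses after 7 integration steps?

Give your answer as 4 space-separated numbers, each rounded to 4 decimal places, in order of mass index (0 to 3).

Answer: 4.2904 9.7330 16.0235 21.2205

Derivation:
Step 0: x=[4.0000 9.0000 17.0000 21.0000] v=[0.0000 0.0000 0.0000 0.0000]
Step 1: x=[4.0100 9.0300 16.9600 21.0100] v=[0.1000 0.3000 -0.4000 0.1000]
Step 2: x=[4.0301 9.0891 16.8812 21.0295] v=[0.2010 0.5910 -0.7880 0.1950]
Step 3: x=[4.0605 9.1755 16.7660 21.0575] v=[0.3039 0.8643 -1.1524 0.2802]
Step 4: x=[4.1014 9.2867 16.6178 21.0926] v=[0.4094 1.1119 -1.4823 0.3511]
Step 5: x=[4.1532 9.4194 16.4410 21.1330] v=[0.5178 1.3265 -1.7679 0.4036]
Step 6: x=[4.2161 9.5696 16.2409 21.1764] v=[0.6291 1.5020 -2.0009 0.4344]
Step 7: x=[4.2904 9.7330 16.0235 21.2205] v=[0.7428 1.6338 -2.1745 0.4409]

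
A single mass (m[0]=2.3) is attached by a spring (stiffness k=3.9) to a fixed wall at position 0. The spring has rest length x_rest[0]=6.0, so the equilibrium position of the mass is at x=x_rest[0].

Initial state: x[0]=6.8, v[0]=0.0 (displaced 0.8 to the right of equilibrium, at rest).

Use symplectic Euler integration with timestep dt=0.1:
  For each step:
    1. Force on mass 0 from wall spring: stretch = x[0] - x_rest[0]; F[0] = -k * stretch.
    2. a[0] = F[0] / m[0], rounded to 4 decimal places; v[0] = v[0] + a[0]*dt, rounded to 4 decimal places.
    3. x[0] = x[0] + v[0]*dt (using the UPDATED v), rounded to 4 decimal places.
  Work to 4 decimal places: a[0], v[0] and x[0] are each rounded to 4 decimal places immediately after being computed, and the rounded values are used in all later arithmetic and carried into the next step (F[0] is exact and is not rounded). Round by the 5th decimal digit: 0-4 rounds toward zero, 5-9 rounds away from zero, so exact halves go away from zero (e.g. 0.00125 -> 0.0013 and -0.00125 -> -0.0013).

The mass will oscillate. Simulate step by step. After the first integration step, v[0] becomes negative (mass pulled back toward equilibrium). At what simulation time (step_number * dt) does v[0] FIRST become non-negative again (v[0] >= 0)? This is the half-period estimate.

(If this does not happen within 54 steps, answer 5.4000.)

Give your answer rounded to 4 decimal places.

Step 0: x=[6.8000] v=[0.0000]
Step 1: x=[6.7864] v=[-0.1357]
Step 2: x=[6.7595] v=[-0.2691]
Step 3: x=[6.7197] v=[-0.3979]
Step 4: x=[6.6677] v=[-0.5199]
Step 5: x=[6.6044] v=[-0.6331]
Step 6: x=[6.5308] v=[-0.7356]
Step 7: x=[6.4482] v=[-0.8256]
Step 8: x=[6.3580] v=[-0.9016]
Step 9: x=[6.2618] v=[-0.9623]
Step 10: x=[6.1611] v=[-1.0067]
Step 11: x=[6.0577] v=[-1.0340]
Step 12: x=[5.9533] v=[-1.0438]
Step 13: x=[5.8497] v=[-1.0359]
Step 14: x=[5.7487] v=[-1.0104]
Step 15: x=[5.6519] v=[-0.9678]
Step 16: x=[5.5610] v=[-0.9088]
Step 17: x=[5.4776] v=[-0.8344]
Step 18: x=[5.4030] v=[-0.7458]
Step 19: x=[5.3385] v=[-0.6446]
Step 20: x=[5.2853] v=[-0.5324]
Step 21: x=[5.2442] v=[-0.4112]
Step 22: x=[5.2159] v=[-0.2830]
Step 23: x=[5.2009] v=[-0.1500]
Step 24: x=[5.1995] v=[-0.0145]
Step 25: x=[5.2116] v=[0.1212]
First v>=0 after going negative at step 25, time=2.5000

Answer: 2.5000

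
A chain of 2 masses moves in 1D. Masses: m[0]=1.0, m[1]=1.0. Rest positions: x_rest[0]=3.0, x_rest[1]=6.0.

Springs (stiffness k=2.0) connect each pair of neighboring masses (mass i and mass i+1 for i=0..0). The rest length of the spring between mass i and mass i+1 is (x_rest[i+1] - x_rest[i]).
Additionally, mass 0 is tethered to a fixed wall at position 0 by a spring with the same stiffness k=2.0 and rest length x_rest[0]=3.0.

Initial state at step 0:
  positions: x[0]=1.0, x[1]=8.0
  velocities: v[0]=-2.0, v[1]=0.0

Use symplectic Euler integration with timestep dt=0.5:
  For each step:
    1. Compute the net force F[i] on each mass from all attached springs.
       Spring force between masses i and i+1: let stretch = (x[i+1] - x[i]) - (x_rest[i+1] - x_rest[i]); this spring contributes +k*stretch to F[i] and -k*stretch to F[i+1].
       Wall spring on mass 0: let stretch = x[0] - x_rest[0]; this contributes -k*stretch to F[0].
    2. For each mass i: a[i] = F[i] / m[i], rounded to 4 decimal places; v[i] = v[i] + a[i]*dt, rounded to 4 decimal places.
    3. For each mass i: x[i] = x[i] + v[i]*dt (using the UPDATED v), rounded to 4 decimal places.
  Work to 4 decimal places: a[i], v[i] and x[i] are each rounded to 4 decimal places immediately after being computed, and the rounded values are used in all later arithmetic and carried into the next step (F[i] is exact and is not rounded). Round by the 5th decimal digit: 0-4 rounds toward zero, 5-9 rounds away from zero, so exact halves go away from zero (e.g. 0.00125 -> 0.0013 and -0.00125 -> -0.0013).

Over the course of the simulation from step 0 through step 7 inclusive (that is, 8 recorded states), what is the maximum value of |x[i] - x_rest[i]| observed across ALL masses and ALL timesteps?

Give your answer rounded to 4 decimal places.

Answer: 3.2500

Derivation:
Step 0: x=[1.0000 8.0000] v=[-2.0000 0.0000]
Step 1: x=[3.0000 6.0000] v=[4.0000 -4.0000]
Step 2: x=[5.0000 4.0000] v=[4.0000 -4.0000]
Step 3: x=[4.0000 4.0000] v=[-2.0000 0.0000]
Step 4: x=[1.0000 5.5000] v=[-6.0000 3.0000]
Step 5: x=[-0.2500 6.2500] v=[-2.5000 1.5000]
Step 6: x=[1.8750 5.2500] v=[4.2500 -2.0000]
Step 7: x=[4.7500 4.0625] v=[5.7500 -2.3750]
Max displacement = 3.2500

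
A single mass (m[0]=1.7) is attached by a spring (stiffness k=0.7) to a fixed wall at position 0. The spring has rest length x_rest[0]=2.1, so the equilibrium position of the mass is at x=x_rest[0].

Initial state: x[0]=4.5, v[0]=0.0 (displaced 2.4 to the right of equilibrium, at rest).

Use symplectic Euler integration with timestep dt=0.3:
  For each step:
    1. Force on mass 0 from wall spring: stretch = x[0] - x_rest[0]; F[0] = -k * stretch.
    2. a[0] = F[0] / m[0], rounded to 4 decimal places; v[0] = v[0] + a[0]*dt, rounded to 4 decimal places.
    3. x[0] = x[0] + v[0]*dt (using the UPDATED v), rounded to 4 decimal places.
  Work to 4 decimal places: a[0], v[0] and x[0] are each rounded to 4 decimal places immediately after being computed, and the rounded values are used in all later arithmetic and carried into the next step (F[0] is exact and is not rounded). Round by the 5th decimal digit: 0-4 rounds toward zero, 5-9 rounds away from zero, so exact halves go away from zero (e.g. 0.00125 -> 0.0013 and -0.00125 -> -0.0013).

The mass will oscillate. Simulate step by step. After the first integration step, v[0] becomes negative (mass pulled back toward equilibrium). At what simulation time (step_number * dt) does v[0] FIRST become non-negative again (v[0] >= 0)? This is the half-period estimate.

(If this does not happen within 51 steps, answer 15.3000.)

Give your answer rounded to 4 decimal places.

Answer: 5.1000

Derivation:
Step 0: x=[4.5000] v=[0.0000]
Step 1: x=[4.4111] v=[-0.2965]
Step 2: x=[4.2365] v=[-0.5820]
Step 3: x=[3.9827] v=[-0.8459]
Step 4: x=[3.6592] v=[-1.0785]
Step 5: x=[3.2779] v=[-1.2711]
Step 6: x=[2.8529] v=[-1.4166]
Step 7: x=[2.4000] v=[-1.5096]
Step 8: x=[1.9360] v=[-1.5467]
Step 9: x=[1.4781] v=[-1.5265]
Step 10: x=[1.0432] v=[-1.4497]
Step 11: x=[0.6475] v=[-1.3191]
Step 12: x=[0.3056] v=[-1.1397]
Step 13: x=[0.0302] v=[-0.9180]
Step 14: x=[-0.1685] v=[-0.6623]
Step 15: x=[-0.2831] v=[-0.3821]
Step 16: x=[-0.3094] v=[-0.0877]
Step 17: x=[-0.2464] v=[0.2099]
First v>=0 after going negative at step 17, time=5.1000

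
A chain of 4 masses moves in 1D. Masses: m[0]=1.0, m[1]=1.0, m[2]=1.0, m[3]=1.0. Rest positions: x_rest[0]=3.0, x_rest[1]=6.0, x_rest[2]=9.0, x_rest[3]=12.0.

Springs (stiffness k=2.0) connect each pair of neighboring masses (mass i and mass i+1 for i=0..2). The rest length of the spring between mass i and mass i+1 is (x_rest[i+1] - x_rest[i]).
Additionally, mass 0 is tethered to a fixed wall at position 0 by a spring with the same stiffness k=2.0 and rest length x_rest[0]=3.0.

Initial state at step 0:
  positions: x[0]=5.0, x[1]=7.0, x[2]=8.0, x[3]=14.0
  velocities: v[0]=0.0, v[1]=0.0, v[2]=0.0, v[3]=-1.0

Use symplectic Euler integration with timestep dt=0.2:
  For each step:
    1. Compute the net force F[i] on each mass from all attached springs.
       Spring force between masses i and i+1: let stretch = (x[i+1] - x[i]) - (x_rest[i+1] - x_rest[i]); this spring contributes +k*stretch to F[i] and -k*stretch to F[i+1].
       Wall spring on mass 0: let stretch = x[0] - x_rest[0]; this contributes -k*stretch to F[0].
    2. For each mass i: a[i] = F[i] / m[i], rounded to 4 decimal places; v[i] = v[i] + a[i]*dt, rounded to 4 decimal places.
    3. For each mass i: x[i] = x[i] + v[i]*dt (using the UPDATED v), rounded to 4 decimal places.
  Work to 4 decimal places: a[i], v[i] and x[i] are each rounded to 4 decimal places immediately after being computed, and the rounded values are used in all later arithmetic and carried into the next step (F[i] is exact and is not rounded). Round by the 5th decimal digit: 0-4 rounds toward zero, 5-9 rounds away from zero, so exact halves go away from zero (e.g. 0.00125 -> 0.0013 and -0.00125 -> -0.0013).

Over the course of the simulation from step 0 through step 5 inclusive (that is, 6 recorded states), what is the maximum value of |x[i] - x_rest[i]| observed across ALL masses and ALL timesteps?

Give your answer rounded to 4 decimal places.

Step 0: x=[5.0000 7.0000 8.0000 14.0000] v=[0.0000 0.0000 0.0000 -1.0000]
Step 1: x=[4.7600 6.9200 8.4000 13.5600] v=[-1.2000 -0.4000 2.0000 -2.2000]
Step 2: x=[4.3120 6.7856 9.0944 12.9472] v=[-2.2400 -0.6720 3.4720 -3.0640]
Step 3: x=[3.7169 6.6380 9.9123 12.2662] v=[-2.9754 -0.7379 4.0896 -3.4051]
Step 4: x=[3.0582 6.5187 10.6566 11.6369] v=[-3.2937 -0.5966 3.7214 -3.1467]
Step 5: x=[2.4316 6.4536 11.1483 11.1691] v=[-3.1328 -0.3256 2.4584 -2.3388]
Max displacement = 2.1483

Answer: 2.1483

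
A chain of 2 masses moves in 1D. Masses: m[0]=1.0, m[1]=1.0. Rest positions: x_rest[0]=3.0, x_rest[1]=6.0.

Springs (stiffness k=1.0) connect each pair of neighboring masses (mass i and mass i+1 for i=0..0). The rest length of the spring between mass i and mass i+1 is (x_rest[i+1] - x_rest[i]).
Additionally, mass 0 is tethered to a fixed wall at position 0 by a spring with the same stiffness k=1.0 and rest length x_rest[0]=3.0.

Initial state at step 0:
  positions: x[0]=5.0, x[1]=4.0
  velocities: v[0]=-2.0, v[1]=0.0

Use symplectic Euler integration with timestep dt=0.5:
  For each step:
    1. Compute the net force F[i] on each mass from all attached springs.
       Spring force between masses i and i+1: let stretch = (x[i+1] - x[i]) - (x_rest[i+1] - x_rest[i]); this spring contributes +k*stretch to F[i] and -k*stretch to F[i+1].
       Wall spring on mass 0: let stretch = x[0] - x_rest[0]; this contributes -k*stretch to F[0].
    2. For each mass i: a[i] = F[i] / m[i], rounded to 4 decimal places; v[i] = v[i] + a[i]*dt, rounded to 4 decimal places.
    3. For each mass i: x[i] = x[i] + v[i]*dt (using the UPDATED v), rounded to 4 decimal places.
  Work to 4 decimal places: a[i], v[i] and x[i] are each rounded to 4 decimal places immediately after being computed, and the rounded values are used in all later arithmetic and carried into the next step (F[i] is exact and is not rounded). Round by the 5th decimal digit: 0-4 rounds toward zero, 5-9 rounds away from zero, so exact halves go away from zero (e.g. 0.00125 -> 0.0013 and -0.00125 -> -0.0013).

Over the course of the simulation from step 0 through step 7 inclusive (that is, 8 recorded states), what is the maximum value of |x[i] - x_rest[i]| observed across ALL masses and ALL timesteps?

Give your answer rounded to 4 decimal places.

Answer: 3.9688

Derivation:
Step 0: x=[5.0000 4.0000] v=[-2.0000 0.0000]
Step 1: x=[2.5000 5.0000] v=[-5.0000 2.0000]
Step 2: x=[0.0000 6.1250] v=[-5.0000 2.2500]
Step 3: x=[-0.9688 6.4688] v=[-1.9375 0.6875]
Step 4: x=[0.1641 5.7032] v=[2.2657 -1.5313]
Step 5: x=[2.6407 4.3028] v=[4.9532 -2.8009]
Step 6: x=[4.8727 3.2368] v=[4.4639 -2.1320]
Step 7: x=[5.4775 3.3298] v=[1.2096 0.1860]
Max displacement = 3.9688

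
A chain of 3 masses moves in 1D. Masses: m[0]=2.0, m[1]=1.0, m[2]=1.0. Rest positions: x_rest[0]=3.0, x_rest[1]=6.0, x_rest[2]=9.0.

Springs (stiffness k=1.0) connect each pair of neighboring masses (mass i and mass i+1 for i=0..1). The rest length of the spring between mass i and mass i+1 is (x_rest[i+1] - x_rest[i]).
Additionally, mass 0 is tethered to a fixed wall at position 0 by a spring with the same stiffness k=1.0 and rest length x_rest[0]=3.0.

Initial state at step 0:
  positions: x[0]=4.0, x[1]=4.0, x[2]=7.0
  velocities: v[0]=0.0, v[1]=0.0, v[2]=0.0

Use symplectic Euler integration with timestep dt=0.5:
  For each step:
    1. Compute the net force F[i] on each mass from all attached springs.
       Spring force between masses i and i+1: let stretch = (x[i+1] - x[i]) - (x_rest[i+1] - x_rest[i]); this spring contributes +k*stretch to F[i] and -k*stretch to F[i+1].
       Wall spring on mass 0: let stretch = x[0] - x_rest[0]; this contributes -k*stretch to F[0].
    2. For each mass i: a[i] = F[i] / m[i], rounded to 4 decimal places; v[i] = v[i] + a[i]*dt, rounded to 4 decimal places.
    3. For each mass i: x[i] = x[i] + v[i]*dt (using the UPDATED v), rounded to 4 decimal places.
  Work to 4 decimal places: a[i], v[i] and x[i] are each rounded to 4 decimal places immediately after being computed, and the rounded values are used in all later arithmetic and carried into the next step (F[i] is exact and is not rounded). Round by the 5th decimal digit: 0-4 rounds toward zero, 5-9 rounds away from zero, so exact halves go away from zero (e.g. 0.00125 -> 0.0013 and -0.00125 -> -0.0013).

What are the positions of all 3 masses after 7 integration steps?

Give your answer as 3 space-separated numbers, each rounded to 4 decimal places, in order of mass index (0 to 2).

Step 0: x=[4.0000 4.0000 7.0000] v=[0.0000 0.0000 0.0000]
Step 1: x=[3.5000 4.7500 7.0000] v=[-1.0000 1.5000 0.0000]
Step 2: x=[2.7188 5.7500 7.1875] v=[-1.5625 2.0000 0.3750]
Step 3: x=[1.9766 6.3516 7.7657] v=[-1.4844 1.2032 1.1563]
Step 4: x=[1.5342 6.2130 8.7404] v=[-0.8848 -0.2773 1.9493]
Step 5: x=[1.4849 5.5365 9.8332] v=[-0.0987 -1.3530 2.1856]
Step 6: x=[1.7564 4.9213 10.6019] v=[0.5430 -1.2305 1.5373]
Step 7: x=[2.2040 4.9350 10.7004] v=[0.8952 0.0274 0.1970]

Answer: 2.2040 4.9350 10.7004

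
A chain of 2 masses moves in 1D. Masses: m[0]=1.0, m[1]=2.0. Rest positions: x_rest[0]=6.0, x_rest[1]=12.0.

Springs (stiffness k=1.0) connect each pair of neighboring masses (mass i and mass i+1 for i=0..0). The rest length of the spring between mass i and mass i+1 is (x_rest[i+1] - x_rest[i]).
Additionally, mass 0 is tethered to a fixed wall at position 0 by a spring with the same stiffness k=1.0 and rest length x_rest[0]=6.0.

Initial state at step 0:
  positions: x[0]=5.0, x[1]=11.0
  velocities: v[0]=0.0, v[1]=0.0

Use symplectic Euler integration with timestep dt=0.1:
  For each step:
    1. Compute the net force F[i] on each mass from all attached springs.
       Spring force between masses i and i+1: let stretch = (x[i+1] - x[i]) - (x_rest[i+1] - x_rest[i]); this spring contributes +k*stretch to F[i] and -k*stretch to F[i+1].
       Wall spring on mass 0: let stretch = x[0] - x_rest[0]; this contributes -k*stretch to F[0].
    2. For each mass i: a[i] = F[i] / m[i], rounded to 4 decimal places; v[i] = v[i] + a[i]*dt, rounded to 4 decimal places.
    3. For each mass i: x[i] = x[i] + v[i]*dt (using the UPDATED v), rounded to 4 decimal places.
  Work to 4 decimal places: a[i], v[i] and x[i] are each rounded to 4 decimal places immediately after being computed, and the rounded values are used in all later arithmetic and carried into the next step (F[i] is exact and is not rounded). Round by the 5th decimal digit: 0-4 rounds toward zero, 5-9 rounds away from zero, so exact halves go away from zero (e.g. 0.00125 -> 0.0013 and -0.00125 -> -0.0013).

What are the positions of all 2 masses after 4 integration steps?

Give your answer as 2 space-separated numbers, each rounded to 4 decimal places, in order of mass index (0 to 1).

Step 0: x=[5.0000 11.0000] v=[0.0000 0.0000]
Step 1: x=[5.0100 11.0000] v=[0.1000 0.0000]
Step 2: x=[5.0298 11.0001] v=[0.1980 0.0005]
Step 3: x=[5.0590 11.0003] v=[0.2921 0.0020]
Step 4: x=[5.0970 11.0008] v=[0.3803 0.0049]

Answer: 5.0970 11.0008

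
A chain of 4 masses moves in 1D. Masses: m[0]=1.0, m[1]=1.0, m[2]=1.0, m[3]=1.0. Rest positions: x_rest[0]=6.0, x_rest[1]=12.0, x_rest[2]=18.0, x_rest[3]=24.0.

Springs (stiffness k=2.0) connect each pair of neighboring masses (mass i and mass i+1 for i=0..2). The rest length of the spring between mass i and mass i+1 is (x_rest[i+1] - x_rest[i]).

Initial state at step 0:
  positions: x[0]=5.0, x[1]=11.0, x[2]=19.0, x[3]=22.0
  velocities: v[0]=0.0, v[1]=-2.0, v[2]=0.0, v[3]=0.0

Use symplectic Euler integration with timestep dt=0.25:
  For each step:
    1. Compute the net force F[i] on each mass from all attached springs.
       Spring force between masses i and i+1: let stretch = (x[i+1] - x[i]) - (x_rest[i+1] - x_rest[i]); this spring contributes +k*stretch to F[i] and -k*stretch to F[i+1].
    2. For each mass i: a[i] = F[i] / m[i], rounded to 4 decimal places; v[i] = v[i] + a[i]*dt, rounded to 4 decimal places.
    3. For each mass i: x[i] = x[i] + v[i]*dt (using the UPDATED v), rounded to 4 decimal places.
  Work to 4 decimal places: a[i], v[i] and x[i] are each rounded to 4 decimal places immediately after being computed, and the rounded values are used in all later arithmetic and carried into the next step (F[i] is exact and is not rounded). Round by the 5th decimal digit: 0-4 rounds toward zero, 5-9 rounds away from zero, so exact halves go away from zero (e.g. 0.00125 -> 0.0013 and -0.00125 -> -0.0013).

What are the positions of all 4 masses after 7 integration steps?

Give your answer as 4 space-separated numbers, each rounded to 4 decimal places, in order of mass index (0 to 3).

Step 0: x=[5.0000 11.0000 19.0000 22.0000] v=[0.0000 -2.0000 0.0000 0.0000]
Step 1: x=[5.0000 10.7500 18.3750 22.3750] v=[0.0000 -1.0000 -2.5000 1.5000]
Step 2: x=[4.9688 10.7344 17.2969 23.0000] v=[-0.1250 -0.0625 -4.3125 2.5000]
Step 3: x=[4.9083 10.8184 16.1114 23.6621] v=[-0.2422 0.3360 -4.7422 2.6485]
Step 4: x=[4.8365 10.8253 15.2081 24.1304] v=[-0.2872 0.0275 -3.6134 1.8732]
Step 5: x=[4.7633 10.6314 14.8722 24.2334] v=[-0.2928 -0.7755 -1.3437 0.4121]
Step 6: x=[4.6736 10.2341 15.1763 23.9163] v=[-0.3588 -1.5892 1.2165 -1.2685]
Step 7: x=[4.5290 9.7595 15.9552 23.2567] v=[-0.5786 -1.8984 3.1154 -2.6385]

Answer: 4.5290 9.7595 15.9552 23.2567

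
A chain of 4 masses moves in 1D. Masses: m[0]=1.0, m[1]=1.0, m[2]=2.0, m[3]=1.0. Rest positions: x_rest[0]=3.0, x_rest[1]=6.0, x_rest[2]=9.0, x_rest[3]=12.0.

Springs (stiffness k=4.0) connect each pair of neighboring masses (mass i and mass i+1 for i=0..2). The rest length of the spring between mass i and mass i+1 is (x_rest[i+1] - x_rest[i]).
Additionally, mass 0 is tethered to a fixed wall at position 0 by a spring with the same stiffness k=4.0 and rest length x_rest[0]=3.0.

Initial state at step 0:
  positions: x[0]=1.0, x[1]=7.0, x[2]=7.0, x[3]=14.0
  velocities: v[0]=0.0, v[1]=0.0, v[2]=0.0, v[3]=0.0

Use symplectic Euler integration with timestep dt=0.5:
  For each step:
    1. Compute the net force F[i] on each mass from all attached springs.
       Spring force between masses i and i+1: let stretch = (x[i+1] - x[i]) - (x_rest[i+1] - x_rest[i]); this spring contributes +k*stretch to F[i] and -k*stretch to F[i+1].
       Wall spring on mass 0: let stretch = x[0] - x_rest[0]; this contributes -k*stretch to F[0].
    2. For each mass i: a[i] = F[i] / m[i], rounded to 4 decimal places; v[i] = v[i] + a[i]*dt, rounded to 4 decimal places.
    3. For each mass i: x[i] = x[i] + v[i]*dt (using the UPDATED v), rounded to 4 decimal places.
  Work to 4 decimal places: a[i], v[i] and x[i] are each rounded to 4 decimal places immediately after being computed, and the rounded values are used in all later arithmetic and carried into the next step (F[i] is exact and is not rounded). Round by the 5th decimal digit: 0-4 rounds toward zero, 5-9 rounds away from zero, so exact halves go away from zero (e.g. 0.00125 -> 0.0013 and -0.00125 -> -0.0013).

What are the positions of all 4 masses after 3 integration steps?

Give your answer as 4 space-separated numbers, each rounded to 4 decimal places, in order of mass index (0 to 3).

Step 0: x=[1.0000 7.0000 7.0000 14.0000] v=[0.0000 0.0000 0.0000 0.0000]
Step 1: x=[6.0000 1.0000 10.5000 10.0000] v=[10.0000 -12.0000 7.0000 -8.0000]
Step 2: x=[0.0000 9.5000 9.0000 9.5000] v=[-12.0000 17.0000 -3.0000 -1.0000]
Step 3: x=[3.5000 8.0000 8.0000 11.5000] v=[7.0000 -3.0000 -2.0000 4.0000]

Answer: 3.5000 8.0000 8.0000 11.5000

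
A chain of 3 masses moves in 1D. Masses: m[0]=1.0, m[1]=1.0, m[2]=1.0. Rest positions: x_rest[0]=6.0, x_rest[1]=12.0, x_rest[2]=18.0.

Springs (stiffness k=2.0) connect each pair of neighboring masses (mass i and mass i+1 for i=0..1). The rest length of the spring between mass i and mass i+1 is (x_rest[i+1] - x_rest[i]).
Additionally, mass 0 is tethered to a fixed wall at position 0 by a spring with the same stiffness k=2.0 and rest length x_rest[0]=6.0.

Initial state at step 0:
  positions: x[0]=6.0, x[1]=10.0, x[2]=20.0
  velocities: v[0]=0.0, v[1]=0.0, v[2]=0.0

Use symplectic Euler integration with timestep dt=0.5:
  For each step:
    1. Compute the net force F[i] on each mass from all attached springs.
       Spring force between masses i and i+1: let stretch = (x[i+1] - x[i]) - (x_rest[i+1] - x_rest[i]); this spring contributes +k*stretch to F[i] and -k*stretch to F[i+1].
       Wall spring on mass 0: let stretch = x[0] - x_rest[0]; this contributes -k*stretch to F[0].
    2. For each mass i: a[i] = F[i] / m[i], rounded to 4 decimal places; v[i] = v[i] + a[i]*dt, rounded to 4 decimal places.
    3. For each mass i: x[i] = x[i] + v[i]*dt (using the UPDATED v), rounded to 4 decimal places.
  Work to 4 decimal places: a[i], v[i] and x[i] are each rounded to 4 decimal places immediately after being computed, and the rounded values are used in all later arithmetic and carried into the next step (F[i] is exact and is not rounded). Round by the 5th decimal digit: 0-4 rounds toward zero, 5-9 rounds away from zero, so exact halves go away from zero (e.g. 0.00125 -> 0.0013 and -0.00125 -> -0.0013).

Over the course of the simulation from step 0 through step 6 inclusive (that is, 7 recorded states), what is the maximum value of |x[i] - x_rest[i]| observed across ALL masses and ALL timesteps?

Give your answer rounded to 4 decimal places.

Step 0: x=[6.0000 10.0000 20.0000] v=[0.0000 0.0000 0.0000]
Step 1: x=[5.0000 13.0000 18.0000] v=[-2.0000 6.0000 -4.0000]
Step 2: x=[5.5000 14.5000 16.5000] v=[1.0000 3.0000 -3.0000]
Step 3: x=[7.7500 12.5000 17.0000] v=[4.5000 -4.0000 1.0000]
Step 4: x=[8.5000 10.3750 18.2500] v=[1.5000 -4.2500 2.5000]
Step 5: x=[5.9375 11.2500 18.5625] v=[-5.1250 1.7500 0.6250]
Step 6: x=[3.0625 13.1250 18.2188] v=[-5.7500 3.7500 -0.6875]
Max displacement = 2.9375

Answer: 2.9375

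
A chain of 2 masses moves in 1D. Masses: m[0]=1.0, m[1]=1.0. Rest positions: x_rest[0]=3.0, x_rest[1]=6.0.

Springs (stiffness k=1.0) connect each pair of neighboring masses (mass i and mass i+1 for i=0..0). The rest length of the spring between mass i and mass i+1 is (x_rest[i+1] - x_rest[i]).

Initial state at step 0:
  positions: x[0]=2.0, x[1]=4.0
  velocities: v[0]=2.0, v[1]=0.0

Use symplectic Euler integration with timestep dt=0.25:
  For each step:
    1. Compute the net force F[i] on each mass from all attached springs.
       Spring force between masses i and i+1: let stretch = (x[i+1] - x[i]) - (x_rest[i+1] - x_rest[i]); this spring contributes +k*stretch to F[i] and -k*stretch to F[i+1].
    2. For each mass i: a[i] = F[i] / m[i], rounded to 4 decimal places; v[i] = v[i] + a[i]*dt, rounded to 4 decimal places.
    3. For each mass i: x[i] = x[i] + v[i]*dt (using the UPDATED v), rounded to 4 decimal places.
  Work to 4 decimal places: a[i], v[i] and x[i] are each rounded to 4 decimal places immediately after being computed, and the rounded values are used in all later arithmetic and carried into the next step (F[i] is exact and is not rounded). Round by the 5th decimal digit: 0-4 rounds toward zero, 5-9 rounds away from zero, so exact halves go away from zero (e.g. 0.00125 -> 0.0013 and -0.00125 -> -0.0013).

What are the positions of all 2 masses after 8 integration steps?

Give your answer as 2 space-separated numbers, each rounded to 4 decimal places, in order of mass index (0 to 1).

Answer: 3.2071 6.7935

Derivation:
Step 0: x=[2.0000 4.0000] v=[2.0000 0.0000]
Step 1: x=[2.4375 4.0625] v=[1.7500 0.2500]
Step 2: x=[2.7891 4.2110] v=[1.4063 0.5938]
Step 3: x=[3.0421 4.4581] v=[1.0118 0.9883]
Step 4: x=[3.1961 4.8042] v=[0.6158 1.3843]
Step 5: x=[3.2631 5.2373] v=[0.2678 1.7323]
Step 6: x=[3.2660 5.7345] v=[0.0114 1.9888]
Step 7: x=[3.2356 6.2649] v=[-0.1215 2.1217]
Step 8: x=[3.2071 6.7935] v=[-0.1142 2.1144]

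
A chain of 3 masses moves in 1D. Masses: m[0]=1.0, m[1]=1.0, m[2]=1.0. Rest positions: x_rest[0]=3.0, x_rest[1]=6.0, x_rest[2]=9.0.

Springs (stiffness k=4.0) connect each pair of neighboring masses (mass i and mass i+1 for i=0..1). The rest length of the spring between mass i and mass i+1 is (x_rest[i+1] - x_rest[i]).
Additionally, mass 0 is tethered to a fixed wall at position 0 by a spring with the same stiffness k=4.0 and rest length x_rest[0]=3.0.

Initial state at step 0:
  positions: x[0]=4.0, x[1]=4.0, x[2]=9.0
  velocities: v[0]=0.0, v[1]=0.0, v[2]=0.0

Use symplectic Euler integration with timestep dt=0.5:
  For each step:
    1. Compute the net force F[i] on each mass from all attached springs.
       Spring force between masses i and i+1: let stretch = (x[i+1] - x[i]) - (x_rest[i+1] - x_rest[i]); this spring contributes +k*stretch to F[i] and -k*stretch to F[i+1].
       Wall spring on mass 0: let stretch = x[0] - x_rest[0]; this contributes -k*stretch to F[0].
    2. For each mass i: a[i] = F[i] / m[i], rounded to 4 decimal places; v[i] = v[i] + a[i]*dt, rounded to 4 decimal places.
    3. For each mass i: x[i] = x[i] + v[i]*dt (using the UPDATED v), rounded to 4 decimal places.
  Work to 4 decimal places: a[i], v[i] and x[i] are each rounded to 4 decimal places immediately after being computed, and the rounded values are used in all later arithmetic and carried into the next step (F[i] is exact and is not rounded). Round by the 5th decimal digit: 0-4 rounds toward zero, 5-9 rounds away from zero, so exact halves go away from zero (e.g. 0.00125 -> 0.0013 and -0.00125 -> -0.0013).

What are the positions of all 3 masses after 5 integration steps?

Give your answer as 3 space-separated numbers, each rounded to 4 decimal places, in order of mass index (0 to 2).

Answer: 6.0000 3.0000 11.0000

Derivation:
Step 0: x=[4.0000 4.0000 9.0000] v=[0.0000 0.0000 0.0000]
Step 1: x=[0.0000 9.0000 7.0000] v=[-8.0000 10.0000 -4.0000]
Step 2: x=[5.0000 3.0000 10.0000] v=[10.0000 -12.0000 6.0000]
Step 3: x=[3.0000 6.0000 9.0000] v=[-4.0000 6.0000 -2.0000]
Step 4: x=[1.0000 9.0000 8.0000] v=[-4.0000 6.0000 -2.0000]
Step 5: x=[6.0000 3.0000 11.0000] v=[10.0000 -12.0000 6.0000]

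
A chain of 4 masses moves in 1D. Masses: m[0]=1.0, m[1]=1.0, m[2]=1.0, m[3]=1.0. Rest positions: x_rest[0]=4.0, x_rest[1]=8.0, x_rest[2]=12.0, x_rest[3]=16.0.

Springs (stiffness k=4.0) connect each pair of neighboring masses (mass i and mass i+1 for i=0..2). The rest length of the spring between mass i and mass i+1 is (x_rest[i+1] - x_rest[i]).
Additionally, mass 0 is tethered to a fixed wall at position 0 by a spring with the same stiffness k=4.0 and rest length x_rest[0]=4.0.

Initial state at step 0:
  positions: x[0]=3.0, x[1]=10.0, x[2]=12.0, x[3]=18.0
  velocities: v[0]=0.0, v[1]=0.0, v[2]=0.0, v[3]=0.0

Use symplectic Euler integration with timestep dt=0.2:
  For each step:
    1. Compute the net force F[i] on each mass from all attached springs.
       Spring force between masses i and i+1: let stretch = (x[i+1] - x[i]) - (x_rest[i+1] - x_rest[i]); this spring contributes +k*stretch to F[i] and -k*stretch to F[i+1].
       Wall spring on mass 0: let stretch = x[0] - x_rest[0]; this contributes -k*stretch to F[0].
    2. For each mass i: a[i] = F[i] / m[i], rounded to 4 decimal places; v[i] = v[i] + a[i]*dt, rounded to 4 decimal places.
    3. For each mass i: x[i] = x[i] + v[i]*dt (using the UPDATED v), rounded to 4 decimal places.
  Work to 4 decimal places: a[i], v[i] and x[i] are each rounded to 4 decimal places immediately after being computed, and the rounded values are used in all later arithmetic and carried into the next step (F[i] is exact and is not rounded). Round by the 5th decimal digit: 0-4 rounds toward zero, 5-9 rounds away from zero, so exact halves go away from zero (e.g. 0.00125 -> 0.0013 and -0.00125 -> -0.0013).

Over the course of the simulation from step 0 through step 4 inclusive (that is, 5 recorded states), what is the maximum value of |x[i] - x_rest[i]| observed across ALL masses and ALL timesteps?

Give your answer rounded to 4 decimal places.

Step 0: x=[3.0000 10.0000 12.0000 18.0000] v=[0.0000 0.0000 0.0000 0.0000]
Step 1: x=[3.6400 9.2000 12.6400 17.6800] v=[3.2000 -4.0000 3.2000 -1.6000]
Step 2: x=[4.5872 8.0608 13.5360 17.1936] v=[4.7360 -5.6960 4.4800 -2.4320]
Step 3: x=[5.3562 7.2419 14.1412 16.7620] v=[3.8451 -4.0947 3.0259 -2.1581]
Step 4: x=[5.5699 7.2251 14.0618 16.5511] v=[1.0687 -0.0838 -0.3969 -1.0547]
Max displacement = 2.1412

Answer: 2.1412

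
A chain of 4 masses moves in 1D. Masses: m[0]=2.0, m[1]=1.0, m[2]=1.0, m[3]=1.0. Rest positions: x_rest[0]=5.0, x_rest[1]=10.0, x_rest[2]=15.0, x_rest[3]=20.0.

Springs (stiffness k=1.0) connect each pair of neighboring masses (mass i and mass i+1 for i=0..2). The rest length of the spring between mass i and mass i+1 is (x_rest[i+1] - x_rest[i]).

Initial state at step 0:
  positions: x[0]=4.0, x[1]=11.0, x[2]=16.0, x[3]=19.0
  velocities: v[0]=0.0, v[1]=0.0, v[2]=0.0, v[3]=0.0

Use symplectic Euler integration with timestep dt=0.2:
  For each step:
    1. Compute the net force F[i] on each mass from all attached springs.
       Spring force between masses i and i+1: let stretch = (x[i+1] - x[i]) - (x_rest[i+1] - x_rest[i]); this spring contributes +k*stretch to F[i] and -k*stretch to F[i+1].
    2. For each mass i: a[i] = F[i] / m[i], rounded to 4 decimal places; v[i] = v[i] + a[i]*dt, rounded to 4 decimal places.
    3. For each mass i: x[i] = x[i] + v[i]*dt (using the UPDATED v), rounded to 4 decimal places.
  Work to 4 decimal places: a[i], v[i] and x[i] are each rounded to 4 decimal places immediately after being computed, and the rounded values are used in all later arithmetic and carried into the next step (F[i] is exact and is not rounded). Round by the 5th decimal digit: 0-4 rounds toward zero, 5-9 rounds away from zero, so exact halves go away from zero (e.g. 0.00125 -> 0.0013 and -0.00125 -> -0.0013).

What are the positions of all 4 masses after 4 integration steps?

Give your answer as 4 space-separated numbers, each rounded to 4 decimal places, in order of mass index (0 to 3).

Answer: 4.3650 10.2705 15.2920 19.7075

Derivation:
Step 0: x=[4.0000 11.0000 16.0000 19.0000] v=[0.0000 0.0000 0.0000 0.0000]
Step 1: x=[4.0400 10.9200 15.9200 19.0800] v=[0.2000 -0.4000 -0.4000 0.4000]
Step 2: x=[4.1176 10.7648 15.7664 19.2336] v=[0.3880 -0.7760 -0.7680 0.7680]
Step 3: x=[4.2281 10.5438 15.5514 19.4485] v=[0.5527 -1.1051 -1.0749 1.0746]
Step 4: x=[4.3650 10.2705 15.2920 19.7075] v=[0.6843 -1.3667 -1.2970 1.2952]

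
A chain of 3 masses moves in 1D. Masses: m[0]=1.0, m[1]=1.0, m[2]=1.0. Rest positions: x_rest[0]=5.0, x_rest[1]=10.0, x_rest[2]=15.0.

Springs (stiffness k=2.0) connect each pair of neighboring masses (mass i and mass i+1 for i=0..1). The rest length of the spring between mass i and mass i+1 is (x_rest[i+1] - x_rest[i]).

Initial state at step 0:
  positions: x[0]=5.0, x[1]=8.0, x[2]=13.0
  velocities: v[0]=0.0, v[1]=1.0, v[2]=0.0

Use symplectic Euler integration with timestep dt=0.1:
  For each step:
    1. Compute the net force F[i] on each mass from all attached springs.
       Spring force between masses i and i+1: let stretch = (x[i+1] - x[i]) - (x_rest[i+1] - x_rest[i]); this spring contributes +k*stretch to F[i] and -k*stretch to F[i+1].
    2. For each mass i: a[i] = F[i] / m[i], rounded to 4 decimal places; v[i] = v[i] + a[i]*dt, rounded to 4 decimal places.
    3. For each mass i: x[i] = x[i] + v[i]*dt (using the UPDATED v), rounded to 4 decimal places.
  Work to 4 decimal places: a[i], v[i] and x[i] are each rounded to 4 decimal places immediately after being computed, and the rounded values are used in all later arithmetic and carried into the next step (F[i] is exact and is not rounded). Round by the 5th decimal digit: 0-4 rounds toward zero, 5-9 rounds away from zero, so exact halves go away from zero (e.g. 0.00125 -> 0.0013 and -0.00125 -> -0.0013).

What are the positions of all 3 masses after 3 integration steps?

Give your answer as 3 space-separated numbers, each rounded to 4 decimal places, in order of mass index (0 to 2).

Step 0: x=[5.0000 8.0000 13.0000] v=[0.0000 1.0000 0.0000]
Step 1: x=[4.9600 8.1400 13.0000] v=[-0.4000 1.4000 0.0000]
Step 2: x=[4.8836 8.3136 13.0028] v=[-0.7640 1.7360 0.0280]
Step 3: x=[4.7758 8.5124 13.0118] v=[-1.0780 1.9878 0.0902]

Answer: 4.7758 8.5124 13.0118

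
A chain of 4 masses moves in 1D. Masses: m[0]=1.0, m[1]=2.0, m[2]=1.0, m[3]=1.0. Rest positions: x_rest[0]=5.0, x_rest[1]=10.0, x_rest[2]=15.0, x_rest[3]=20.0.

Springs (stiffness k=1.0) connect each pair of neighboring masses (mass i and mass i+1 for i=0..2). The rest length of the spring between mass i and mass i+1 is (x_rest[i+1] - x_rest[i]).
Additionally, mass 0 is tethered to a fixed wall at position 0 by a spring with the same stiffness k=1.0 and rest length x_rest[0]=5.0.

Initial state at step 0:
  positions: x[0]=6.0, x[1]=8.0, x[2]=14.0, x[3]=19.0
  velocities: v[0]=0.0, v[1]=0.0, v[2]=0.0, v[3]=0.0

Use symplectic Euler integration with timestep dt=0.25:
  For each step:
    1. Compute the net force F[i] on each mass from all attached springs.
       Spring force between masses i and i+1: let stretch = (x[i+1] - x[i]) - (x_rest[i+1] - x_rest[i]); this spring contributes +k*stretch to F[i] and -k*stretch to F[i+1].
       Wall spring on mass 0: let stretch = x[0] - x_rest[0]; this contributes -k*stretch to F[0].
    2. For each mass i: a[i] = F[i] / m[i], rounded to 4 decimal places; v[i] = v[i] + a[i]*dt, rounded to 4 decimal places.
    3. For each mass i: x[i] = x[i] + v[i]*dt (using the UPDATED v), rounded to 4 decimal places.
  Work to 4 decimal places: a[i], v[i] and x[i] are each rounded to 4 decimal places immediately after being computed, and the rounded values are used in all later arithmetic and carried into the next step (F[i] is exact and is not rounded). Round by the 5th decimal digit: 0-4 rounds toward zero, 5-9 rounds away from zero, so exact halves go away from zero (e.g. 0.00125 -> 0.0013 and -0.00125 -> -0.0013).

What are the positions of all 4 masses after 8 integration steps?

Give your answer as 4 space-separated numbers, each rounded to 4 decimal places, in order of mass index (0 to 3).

Answer: 2.8573 9.8967 13.8023 18.6198

Derivation:
Step 0: x=[6.0000 8.0000 14.0000 19.0000] v=[0.0000 0.0000 0.0000 0.0000]
Step 1: x=[5.7500 8.1250 13.9375 19.0000] v=[-1.0000 0.5000 -0.2500 0.0000]
Step 2: x=[5.2891 8.3574 13.8281 18.9961] v=[-1.8438 0.9297 -0.4375 -0.0156]
Step 3: x=[4.6894 8.6649 13.6998 18.9817] v=[-2.3990 1.2300 -0.5132 -0.0576]
Step 4: x=[4.0450 9.0055 13.5869 18.9497] v=[-2.5775 1.3624 -0.4515 -0.1281]
Step 5: x=[3.4579 9.3343 13.5229 18.8950] v=[-2.3486 1.3150 -0.2562 -0.2188]
Step 6: x=[3.0219 9.6103 13.5328 18.8171] v=[-1.7440 1.1040 0.0397 -0.3118]
Step 7: x=[2.8088 9.8030 13.6279 18.7214] v=[-0.8524 0.7708 0.3802 -0.3829]
Step 8: x=[2.8573 9.8967 13.8023 18.6198] v=[0.1940 0.3746 0.6974 -0.4063]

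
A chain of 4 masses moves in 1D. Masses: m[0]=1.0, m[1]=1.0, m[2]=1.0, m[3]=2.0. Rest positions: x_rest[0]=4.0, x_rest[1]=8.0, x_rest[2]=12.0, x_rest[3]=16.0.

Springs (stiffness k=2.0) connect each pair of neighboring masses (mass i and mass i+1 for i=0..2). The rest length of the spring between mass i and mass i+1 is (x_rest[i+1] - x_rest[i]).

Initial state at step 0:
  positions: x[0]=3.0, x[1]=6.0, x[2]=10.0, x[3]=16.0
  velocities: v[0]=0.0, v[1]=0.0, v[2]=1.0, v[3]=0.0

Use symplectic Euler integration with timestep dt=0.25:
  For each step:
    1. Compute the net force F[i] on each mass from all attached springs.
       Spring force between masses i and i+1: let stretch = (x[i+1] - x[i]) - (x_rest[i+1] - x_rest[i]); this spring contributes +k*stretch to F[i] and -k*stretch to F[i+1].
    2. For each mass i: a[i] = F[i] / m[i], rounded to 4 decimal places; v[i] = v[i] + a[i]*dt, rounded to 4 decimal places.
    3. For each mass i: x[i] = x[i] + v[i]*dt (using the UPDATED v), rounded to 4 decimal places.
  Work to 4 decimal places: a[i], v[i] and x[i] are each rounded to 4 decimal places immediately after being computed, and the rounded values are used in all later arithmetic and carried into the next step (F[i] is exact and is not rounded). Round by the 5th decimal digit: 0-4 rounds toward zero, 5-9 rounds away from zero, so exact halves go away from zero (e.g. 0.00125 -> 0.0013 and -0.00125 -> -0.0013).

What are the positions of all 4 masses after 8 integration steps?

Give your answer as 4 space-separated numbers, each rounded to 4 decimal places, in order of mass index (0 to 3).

Answer: 3.1326 8.1196 11.6872 15.0307

Derivation:
Step 0: x=[3.0000 6.0000 10.0000 16.0000] v=[0.0000 0.0000 1.0000 0.0000]
Step 1: x=[2.8750 6.1250 10.5000 15.8750] v=[-0.5000 0.5000 2.0000 -0.5000]
Step 2: x=[2.6563 6.3906 11.1250 15.6641] v=[-0.8750 1.0625 2.5000 -0.8438]
Step 3: x=[2.4043 6.7813 11.7256 15.4195] v=[-1.0079 1.5626 2.4024 -0.9786]
Step 4: x=[2.1995 7.2429 12.1699 15.1940] v=[-0.8194 1.8463 1.7772 -0.9021]
Step 5: x=[2.1251 7.6899 12.3764 15.0295] v=[-0.2977 1.7881 0.8258 -0.6581]
Step 6: x=[2.2463 8.0272 12.3287 14.9492] v=[0.4847 1.3490 -0.1909 -0.3214]
Step 7: x=[2.5901 8.1795 12.0709 14.9551] v=[1.3752 0.6093 -1.0314 0.0235]
Step 8: x=[3.1326 8.1196 11.6872 15.0307] v=[2.1699 -0.2397 -1.5350 0.3025]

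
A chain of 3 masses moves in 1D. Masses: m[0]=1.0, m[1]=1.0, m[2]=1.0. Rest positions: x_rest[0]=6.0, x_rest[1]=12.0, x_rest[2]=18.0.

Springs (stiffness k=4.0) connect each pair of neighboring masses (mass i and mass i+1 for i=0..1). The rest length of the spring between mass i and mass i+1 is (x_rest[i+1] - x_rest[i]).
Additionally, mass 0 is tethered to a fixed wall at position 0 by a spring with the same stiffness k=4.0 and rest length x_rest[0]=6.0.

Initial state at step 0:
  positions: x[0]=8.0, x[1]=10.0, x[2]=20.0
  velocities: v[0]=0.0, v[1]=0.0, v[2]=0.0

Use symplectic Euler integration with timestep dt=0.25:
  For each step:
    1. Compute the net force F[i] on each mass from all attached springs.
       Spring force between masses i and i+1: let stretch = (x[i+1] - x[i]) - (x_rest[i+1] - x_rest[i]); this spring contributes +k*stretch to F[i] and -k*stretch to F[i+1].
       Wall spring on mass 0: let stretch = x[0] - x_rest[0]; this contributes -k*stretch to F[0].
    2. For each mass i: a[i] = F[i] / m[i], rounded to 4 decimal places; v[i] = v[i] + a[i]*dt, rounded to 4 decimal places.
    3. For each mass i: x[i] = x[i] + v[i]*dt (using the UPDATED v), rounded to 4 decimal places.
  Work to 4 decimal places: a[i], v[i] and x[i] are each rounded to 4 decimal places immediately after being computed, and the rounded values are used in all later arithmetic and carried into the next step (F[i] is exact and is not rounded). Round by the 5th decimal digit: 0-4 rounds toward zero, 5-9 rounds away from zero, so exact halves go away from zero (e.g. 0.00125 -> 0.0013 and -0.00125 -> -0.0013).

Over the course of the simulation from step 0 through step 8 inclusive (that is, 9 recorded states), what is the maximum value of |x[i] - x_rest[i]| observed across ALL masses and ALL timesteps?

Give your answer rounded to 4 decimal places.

Step 0: x=[8.0000 10.0000 20.0000] v=[0.0000 0.0000 0.0000]
Step 1: x=[6.5000 12.0000 19.0000] v=[-6.0000 8.0000 -4.0000]
Step 2: x=[4.7500 14.3750 17.7500] v=[-7.0000 9.5000 -5.0000]
Step 3: x=[4.2188 15.1875 17.1563] v=[-2.1250 3.2500 -2.3750]
Step 4: x=[5.3750 13.7500 17.5704] v=[4.6249 -5.7499 1.6562]
Step 5: x=[7.2812 11.1739 18.5294] v=[7.6249 -10.3045 3.8358]
Step 6: x=[8.3403 9.4635 19.1495] v=[4.2364 -6.8417 2.4803]
Step 7: x=[7.5951 9.8938 18.8481] v=[-2.9807 1.7211 -1.2057]
Step 8: x=[5.5258 11.9880 17.8081] v=[-8.2771 8.3767 -4.1600]
Max displacement = 3.1875

Answer: 3.1875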